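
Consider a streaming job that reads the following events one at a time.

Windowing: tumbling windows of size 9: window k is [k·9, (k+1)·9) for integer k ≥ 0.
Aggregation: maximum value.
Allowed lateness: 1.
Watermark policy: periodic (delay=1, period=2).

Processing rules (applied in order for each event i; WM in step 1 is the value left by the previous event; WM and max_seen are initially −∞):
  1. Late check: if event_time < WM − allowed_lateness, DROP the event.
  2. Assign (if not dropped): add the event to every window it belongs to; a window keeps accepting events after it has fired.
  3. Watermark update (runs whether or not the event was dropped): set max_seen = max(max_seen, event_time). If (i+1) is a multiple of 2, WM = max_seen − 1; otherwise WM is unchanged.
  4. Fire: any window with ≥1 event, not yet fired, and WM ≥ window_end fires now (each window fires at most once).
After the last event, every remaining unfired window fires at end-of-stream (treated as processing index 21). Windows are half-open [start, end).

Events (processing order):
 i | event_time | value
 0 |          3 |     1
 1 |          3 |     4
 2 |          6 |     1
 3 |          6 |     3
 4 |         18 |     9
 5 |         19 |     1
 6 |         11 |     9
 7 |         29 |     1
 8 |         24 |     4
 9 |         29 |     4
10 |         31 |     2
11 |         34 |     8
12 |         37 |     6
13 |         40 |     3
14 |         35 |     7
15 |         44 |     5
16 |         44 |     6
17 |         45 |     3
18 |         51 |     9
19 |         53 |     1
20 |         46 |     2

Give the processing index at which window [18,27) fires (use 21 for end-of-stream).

7

i=0 t=3 v=1: → [0,9); WM=−∞
i=1 t=3 v=4: → [0,9); WM=2
i=2 t=6 v=1: → [0,9); WM=2
i=3 t=6 v=3: → [0,9); WM=5
i=4 t=18 v=9: → [18,27); WM=5
i=5 t=19 v=1: → [18,27); WM=18; [0,9) fires=4
i=6 t=11 v=9: DROP (t<18-1); WM=18
i=7 t=29 v=1: → [27,36); WM=28; [18,27) fires=9
i=8 t=24 v=4: DROP (t<28-1); WM=28
i=9 t=29 v=4: → [27,36); WM=28
i=10 t=31 v=2: → [27,36); WM=28
i=11 t=34 v=8: → [27,36); WM=33
i=12 t=37 v=6: → [36,45); WM=33
i=13 t=40 v=3: → [36,45); WM=39; [27,36) fires=8
i=14 t=35 v=7: DROP (t<39-1); WM=39
i=15 t=44 v=5: → [36,45); WM=43
i=16 t=44 v=6: → [36,45); WM=43
i=17 t=45 v=3: → [45,54); WM=44
i=18 t=51 v=9: → [45,54); WM=44
i=19 t=53 v=1: → [45,54); WM=52; [36,45) fires=6
i=20 t=46 v=2: DROP (t<52-1); WM=52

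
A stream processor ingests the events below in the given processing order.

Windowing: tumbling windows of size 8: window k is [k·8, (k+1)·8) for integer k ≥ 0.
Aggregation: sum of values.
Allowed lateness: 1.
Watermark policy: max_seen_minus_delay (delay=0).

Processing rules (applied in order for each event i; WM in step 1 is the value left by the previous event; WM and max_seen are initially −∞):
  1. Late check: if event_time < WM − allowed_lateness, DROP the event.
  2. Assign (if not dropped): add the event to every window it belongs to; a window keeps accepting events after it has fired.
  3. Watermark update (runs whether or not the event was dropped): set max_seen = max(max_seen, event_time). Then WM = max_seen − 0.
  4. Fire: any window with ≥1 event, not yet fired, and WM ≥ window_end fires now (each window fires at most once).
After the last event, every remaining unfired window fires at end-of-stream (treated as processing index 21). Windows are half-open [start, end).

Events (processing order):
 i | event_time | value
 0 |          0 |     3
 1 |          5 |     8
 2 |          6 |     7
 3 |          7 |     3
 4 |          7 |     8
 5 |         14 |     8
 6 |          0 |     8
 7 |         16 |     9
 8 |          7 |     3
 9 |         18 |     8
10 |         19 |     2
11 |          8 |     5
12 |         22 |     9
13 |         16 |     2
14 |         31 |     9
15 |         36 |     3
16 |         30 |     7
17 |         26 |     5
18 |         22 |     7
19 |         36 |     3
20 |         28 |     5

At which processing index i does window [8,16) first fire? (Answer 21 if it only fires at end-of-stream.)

i=0 t=0 v=3: → [0,8); WM=0
i=1 t=5 v=8: → [0,8); WM=5
i=2 t=6 v=7: → [0,8); WM=6
i=3 t=7 v=3: → [0,8); WM=7
i=4 t=7 v=8: → [0,8); WM=7
i=5 t=14 v=8: → [8,16); WM=14; [0,8) fires=29
i=6 t=0 v=8: DROP (t<14-1); WM=14
i=7 t=16 v=9: → [16,24); WM=16; [8,16) fires=8
i=8 t=7 v=3: DROP (t<16-1); WM=16
i=9 t=18 v=8: → [16,24); WM=18
i=10 t=19 v=2: → [16,24); WM=19
i=11 t=8 v=5: DROP (t<19-1); WM=19
i=12 t=22 v=9: → [16,24); WM=22
i=13 t=16 v=2: DROP (t<22-1); WM=22
i=14 t=31 v=9: → [24,32); WM=31; [16,24) fires=28
i=15 t=36 v=3: → [32,40); WM=36; [24,32) fires=9
i=16 t=30 v=7: DROP (t<36-1); WM=36
i=17 t=26 v=5: DROP (t<36-1); WM=36
i=18 t=22 v=7: DROP (t<36-1); WM=36
i=19 t=36 v=3: → [32,40); WM=36
i=20 t=28 v=5: DROP (t<36-1); WM=36

7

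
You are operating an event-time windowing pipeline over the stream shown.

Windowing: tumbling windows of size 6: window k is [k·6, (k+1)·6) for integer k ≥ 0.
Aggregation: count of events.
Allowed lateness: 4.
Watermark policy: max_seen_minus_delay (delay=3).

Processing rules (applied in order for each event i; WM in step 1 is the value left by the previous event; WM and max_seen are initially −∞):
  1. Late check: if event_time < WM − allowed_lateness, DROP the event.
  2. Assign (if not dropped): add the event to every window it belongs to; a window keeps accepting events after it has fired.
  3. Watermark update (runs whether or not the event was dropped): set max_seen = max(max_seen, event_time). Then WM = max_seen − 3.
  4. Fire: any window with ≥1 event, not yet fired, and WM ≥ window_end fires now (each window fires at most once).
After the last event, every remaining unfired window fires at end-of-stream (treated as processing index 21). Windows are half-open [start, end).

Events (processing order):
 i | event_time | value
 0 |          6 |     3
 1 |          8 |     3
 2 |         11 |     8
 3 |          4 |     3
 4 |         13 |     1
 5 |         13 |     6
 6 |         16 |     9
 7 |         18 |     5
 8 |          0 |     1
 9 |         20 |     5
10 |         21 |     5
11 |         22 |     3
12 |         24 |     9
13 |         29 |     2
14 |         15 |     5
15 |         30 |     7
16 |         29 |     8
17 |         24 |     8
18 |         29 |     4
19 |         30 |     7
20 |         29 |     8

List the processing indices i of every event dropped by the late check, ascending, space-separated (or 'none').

8 14

i=0 t=6 v=3: → [6,12); WM=3
i=1 t=8 v=3: → [6,12); WM=5
i=2 t=11 v=8: → [6,12); WM=8
i=3 t=4 v=3: → [0,6); WM=8; [0,6) fires=1
i=4 t=13 v=1: → [12,18); WM=10
i=5 t=13 v=6: → [12,18); WM=10
i=6 t=16 v=9: → [12,18); WM=13; [6,12) fires=3
i=7 t=18 v=5: → [18,24); WM=15
i=8 t=0 v=1: DROP (t<15-4); WM=15
i=9 t=20 v=5: → [18,24); WM=17
i=10 t=21 v=5: → [18,24); WM=18; [12,18) fires=3
i=11 t=22 v=3: → [18,24); WM=19
i=12 t=24 v=9: → [24,30); WM=21
i=13 t=29 v=2: → [24,30); WM=26; [18,24) fires=4
i=14 t=15 v=5: DROP (t<26-4); WM=26
i=15 t=30 v=7: → [30,36); WM=27
i=16 t=29 v=8: → [24,30); WM=27
i=17 t=24 v=8: → [24,30); WM=27
i=18 t=29 v=4: → [24,30); WM=27
i=19 t=30 v=7: → [30,36); WM=27
i=20 t=29 v=8: → [24,30); WM=27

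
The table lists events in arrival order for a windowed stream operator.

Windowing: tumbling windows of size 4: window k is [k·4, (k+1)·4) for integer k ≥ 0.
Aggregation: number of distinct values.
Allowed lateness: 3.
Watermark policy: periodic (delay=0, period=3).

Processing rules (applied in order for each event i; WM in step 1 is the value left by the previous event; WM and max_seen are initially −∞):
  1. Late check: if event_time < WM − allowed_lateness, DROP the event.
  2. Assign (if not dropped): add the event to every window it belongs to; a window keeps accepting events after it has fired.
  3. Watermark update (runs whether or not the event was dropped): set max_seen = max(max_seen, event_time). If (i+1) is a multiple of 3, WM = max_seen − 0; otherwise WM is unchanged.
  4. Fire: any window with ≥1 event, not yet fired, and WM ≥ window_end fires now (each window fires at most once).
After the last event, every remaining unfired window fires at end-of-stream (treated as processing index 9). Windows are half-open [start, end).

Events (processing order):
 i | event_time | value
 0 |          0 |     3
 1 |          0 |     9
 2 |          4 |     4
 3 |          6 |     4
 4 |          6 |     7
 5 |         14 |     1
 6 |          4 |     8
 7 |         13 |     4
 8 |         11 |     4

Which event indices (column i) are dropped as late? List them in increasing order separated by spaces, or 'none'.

6

i=0 t=0 v=3: → [0,4); WM=−∞
i=1 t=0 v=9: → [0,4); WM=−∞
i=2 t=4 v=4: → [4,8); WM=4; [0,4) fires=2
i=3 t=6 v=4: → [4,8); WM=4
i=4 t=6 v=7: → [4,8); WM=4
i=5 t=14 v=1: → [12,16); WM=14; [4,8) fires=2
i=6 t=4 v=8: DROP (t<14-3); WM=14
i=7 t=13 v=4: → [12,16); WM=14
i=8 t=11 v=4: → [8,12); WM=14; [8,12) fires=1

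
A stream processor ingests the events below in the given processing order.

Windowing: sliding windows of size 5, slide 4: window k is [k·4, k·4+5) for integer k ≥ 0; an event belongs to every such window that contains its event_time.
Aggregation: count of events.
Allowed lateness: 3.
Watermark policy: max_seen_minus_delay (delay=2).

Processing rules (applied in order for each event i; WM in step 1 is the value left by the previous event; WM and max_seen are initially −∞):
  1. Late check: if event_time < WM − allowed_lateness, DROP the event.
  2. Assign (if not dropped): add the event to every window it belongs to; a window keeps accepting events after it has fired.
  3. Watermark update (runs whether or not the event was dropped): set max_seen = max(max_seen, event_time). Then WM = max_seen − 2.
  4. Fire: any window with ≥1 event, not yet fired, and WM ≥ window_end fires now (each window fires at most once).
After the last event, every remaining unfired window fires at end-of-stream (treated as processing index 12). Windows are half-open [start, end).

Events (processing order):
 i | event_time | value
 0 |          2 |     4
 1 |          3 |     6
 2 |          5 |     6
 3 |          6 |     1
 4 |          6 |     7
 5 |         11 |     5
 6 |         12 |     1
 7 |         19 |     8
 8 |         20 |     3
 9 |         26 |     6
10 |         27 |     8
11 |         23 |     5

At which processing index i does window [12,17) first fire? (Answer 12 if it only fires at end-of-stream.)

i=0 t=2 v=4: → [0,5); WM=0
i=1 t=3 v=6: → [0,5); WM=1
i=2 t=5 v=6: → [4,9); WM=3
i=3 t=6 v=1: → [4,9); WM=4
i=4 t=6 v=7: → [4,9); WM=4
i=5 t=11 v=5: → [8,13); WM=9; [0,5) fires=2 [4,9) fires=3
i=6 t=12 v=1: → [12,17),[8,13); WM=10
i=7 t=19 v=8: → [16,21); WM=17; [8,13) fires=2 [12,17) fires=1
i=8 t=20 v=3: → [20,25),[16,21); WM=18
i=9 t=26 v=6: → [24,29); WM=24; [16,21) fires=2
i=10 t=27 v=8: → [24,29); WM=25; [20,25) fires=1
i=11 t=23 v=5: → [20,25); WM=25

7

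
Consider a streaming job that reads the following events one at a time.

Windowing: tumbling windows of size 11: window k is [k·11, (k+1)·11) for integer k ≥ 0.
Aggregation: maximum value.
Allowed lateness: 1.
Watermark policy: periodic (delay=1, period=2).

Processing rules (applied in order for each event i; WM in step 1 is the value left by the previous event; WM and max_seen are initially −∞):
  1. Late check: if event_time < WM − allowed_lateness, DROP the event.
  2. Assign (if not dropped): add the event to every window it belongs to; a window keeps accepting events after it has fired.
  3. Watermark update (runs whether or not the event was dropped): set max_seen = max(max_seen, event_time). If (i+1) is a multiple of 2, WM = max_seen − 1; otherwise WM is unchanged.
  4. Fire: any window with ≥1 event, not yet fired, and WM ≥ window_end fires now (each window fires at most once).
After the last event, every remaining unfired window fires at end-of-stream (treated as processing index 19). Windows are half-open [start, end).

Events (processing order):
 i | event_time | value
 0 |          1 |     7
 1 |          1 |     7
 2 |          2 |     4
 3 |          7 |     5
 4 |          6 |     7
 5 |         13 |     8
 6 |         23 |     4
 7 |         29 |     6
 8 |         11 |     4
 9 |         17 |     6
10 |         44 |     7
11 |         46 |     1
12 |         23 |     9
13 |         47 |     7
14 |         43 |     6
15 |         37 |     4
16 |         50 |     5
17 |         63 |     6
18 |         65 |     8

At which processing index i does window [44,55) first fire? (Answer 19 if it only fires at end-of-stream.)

i=0 t=1 v=7: → [0,11); WM=−∞
i=1 t=1 v=7: → [0,11); WM=0
i=2 t=2 v=4: → [0,11); WM=0
i=3 t=7 v=5: → [0,11); WM=6
i=4 t=6 v=7: → [0,11); WM=6
i=5 t=13 v=8: → [11,22); WM=12; [0,11) fires=7
i=6 t=23 v=4: → [22,33); WM=12
i=7 t=29 v=6: → [22,33); WM=28; [11,22) fires=8
i=8 t=11 v=4: DROP (t<28-1); WM=28
i=9 t=17 v=6: DROP (t<28-1); WM=28
i=10 t=44 v=7: → [44,55); WM=28
i=11 t=46 v=1: → [44,55); WM=45; [22,33) fires=6
i=12 t=23 v=9: DROP (t<45-1); WM=45
i=13 t=47 v=7: → [44,55); WM=46
i=14 t=43 v=6: DROP (t<46-1); WM=46
i=15 t=37 v=4: DROP (t<46-1); WM=46
i=16 t=50 v=5: → [44,55); WM=46
i=17 t=63 v=6: → [55,66); WM=62; [44,55) fires=7
i=18 t=65 v=8: → [55,66); WM=62

17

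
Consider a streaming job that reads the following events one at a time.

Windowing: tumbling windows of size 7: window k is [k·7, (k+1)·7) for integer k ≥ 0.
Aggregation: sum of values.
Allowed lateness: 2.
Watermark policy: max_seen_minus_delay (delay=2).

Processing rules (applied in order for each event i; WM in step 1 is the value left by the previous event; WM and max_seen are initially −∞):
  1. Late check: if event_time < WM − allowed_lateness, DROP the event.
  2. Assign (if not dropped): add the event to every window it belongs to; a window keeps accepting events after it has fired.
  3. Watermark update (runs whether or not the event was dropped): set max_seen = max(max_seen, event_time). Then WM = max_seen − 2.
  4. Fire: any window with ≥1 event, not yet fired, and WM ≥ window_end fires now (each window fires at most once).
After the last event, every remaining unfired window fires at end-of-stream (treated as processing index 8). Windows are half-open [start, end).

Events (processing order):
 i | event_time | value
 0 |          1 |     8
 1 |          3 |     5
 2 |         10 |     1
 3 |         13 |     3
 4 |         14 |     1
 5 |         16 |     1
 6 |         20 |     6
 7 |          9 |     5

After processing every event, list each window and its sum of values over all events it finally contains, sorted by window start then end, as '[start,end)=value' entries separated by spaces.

[0,7)=13 [7,14)=4 [14,21)=8

i=0 t=1 v=8: → [0,7); WM=-1
i=1 t=3 v=5: → [0,7); WM=1
i=2 t=10 v=1: → [7,14); WM=8; [0,7) fires=13
i=3 t=13 v=3: → [7,14); WM=11
i=4 t=14 v=1: → [14,21); WM=12
i=5 t=16 v=1: → [14,21); WM=14; [7,14) fires=4
i=6 t=20 v=6: → [14,21); WM=18
i=7 t=9 v=5: DROP (t<18-2); WM=18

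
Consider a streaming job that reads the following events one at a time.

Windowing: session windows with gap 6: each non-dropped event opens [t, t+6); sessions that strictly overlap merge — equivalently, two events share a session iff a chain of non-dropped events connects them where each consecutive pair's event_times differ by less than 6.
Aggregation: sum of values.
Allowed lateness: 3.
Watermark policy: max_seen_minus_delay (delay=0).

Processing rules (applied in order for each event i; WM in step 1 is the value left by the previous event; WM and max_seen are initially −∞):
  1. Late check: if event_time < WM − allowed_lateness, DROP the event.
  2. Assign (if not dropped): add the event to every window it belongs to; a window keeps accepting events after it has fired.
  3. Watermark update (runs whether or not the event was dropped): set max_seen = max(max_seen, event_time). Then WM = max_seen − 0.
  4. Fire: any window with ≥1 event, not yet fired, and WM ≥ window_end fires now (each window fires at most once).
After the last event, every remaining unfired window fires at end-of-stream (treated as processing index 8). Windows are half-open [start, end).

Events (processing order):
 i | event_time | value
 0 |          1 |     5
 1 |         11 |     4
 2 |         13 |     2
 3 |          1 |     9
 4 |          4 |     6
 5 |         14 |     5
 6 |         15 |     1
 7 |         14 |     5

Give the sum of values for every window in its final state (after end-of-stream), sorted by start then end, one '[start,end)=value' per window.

[1,7)=5 [11,21)=17

i=0 t=1 v=5: → [1,7); WM=1
i=1 t=11 v=4: → [11,17); WM=11
i=2 t=13 v=2: → [11,19); WM=13
i=3 t=1 v=9: DROP (t<13-3); WM=13
i=4 t=4 v=6: DROP (t<13-3); WM=13
i=5 t=14 v=5: → [11,20); WM=14
i=6 t=15 v=1: → [11,21); WM=15
i=7 t=14 v=5: → [11,21); WM=15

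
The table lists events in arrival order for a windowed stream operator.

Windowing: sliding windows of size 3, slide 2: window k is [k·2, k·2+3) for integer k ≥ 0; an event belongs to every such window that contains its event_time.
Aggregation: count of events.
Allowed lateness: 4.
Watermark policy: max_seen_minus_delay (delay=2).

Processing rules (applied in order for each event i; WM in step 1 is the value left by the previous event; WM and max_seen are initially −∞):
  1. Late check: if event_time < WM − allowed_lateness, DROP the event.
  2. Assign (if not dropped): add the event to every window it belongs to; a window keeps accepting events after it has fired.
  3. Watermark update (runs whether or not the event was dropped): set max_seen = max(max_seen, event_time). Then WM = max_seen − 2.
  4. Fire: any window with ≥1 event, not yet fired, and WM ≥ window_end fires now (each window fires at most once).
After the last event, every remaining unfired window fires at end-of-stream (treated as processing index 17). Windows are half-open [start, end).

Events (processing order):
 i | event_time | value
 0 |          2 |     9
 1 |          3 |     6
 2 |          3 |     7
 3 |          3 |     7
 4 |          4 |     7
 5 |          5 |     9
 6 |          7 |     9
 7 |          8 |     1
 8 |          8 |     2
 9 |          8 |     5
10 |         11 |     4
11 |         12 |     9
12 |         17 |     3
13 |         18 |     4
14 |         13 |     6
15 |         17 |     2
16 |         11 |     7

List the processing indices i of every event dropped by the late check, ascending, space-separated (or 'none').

16

i=0 t=2 v=9: → [2,5),[0,3); WM=0
i=1 t=3 v=6: → [2,5); WM=1
i=2 t=3 v=7: → [2,5); WM=1
i=3 t=3 v=7: → [2,5); WM=1
i=4 t=4 v=7: → [4,7),[2,5); WM=2
i=5 t=5 v=9: → [4,7); WM=3; [0,3) fires=1
i=6 t=7 v=9: → [6,9); WM=5; [2,5) fires=5
i=7 t=8 v=1: → [8,11),[6,9); WM=6
i=8 t=8 v=2: → [8,11),[6,9); WM=6
i=9 t=8 v=5: → [8,11),[6,9); WM=6
i=10 t=11 v=4: → [10,13); WM=9; [4,7) fires=2 [6,9) fires=4
i=11 t=12 v=9: → [12,15),[10,13); WM=10
i=12 t=17 v=3: → [16,19); WM=15; [8,11) fires=3 [10,13) fires=2 [12,15) fires=1
i=13 t=18 v=4: → [18,21),[16,19); WM=16
i=14 t=13 v=6: → [12,15); WM=16
i=15 t=17 v=2: → [16,19); WM=16
i=16 t=11 v=7: DROP (t<16-4); WM=16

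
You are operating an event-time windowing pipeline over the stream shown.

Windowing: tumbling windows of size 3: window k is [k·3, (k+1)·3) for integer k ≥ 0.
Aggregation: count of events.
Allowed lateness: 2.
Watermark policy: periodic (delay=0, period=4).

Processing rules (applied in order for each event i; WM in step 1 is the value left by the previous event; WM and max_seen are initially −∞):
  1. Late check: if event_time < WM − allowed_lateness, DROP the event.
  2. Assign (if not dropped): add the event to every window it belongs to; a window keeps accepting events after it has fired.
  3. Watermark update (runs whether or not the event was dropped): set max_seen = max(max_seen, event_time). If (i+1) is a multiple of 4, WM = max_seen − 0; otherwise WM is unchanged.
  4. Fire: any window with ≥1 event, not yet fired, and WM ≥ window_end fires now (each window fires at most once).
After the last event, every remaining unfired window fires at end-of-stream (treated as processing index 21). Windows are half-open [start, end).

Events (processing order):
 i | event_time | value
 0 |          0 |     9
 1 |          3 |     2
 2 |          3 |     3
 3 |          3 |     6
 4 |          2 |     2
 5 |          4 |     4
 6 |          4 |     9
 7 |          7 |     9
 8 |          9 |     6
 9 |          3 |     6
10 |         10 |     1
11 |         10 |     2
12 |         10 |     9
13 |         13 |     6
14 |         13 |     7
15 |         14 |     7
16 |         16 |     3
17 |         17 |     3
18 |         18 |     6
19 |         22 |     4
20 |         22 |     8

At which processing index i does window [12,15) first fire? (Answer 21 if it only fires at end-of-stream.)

i=0 t=0 v=9: → [0,3); WM=−∞
i=1 t=3 v=2: → [3,6); WM=−∞
i=2 t=3 v=3: → [3,6); WM=−∞
i=3 t=3 v=6: → [3,6); WM=3; [0,3) fires=1
i=4 t=2 v=2: → [0,3); WM=3
i=5 t=4 v=4: → [3,6); WM=3
i=6 t=4 v=9: → [3,6); WM=3
i=7 t=7 v=9: → [6,9); WM=7; [3,6) fires=5
i=8 t=9 v=6: → [9,12); WM=7
i=9 t=3 v=6: DROP (t<7-2); WM=7
i=10 t=10 v=1: → [9,12); WM=7
i=11 t=10 v=2: → [9,12); WM=10; [6,9) fires=1
i=12 t=10 v=9: → [9,12); WM=10
i=13 t=13 v=6: → [12,15); WM=10
i=14 t=13 v=7: → [12,15); WM=10
i=15 t=14 v=7: → [12,15); WM=14; [9,12) fires=4
i=16 t=16 v=3: → [15,18); WM=14
i=17 t=17 v=3: → [15,18); WM=14
i=18 t=18 v=6: → [18,21); WM=14
i=19 t=22 v=4: → [21,24); WM=22; [12,15) fires=3 [15,18) fires=2 [18,21) fires=1
i=20 t=22 v=8: → [21,24); WM=22

19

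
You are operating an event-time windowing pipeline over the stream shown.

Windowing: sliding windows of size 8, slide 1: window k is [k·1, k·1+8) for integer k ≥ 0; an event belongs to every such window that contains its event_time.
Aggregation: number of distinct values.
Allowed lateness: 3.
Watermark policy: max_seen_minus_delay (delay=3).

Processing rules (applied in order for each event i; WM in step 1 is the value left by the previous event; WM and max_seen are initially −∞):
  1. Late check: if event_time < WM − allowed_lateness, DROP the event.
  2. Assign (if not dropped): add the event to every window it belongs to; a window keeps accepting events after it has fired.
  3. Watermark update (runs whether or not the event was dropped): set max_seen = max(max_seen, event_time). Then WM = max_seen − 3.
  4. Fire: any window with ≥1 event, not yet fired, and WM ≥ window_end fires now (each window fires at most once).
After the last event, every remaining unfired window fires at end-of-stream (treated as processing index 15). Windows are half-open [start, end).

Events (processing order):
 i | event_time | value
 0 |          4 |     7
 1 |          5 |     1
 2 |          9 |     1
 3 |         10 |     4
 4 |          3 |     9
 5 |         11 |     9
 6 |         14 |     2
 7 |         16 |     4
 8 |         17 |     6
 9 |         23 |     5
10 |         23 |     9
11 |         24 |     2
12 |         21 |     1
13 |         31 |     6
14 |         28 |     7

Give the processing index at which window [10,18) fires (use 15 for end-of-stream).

i=0 t=4 v=7: → [4,12),[3,11),[2,10),[1,9),[0,8); WM=1
i=1 t=5 v=1: → [5,13),[4,12),[3,11),[2,10),[1,9),[0,8); WM=2
i=2 t=9 v=1: → [9,17),[8,16),[7,15),[6,14),[5,13),[4,12),[3,11),[2,10); WM=6
i=3 t=10 v=4: → [10,18),[9,17),[8,16),[7,15),[6,14),[5,13),[4,12),[3,11); WM=7
i=4 t=3 v=9: DROP (t<7-3); WM=7
i=5 t=11 v=9: → [11,19),[10,18),[9,17),[8,16),[7,15),[6,14),[5,13),[4,12); WM=8; [0,8) fires=2
i=6 t=14 v=2: → [14,22),[13,21),[12,20),[11,19),[10,18),[9,17),[8,16),[7,15); WM=11; [1,9) fires=2 [2,10) fires=2 [3,11) fires=3
i=7 t=16 v=4: → [16,24),[15,23),[14,22),[13,21),[12,20),[11,19),[10,18),[9,17); WM=13; [4,12) fires=4 [5,13) fires=3
i=8 t=17 v=6: → [17,25),[16,24),[15,23),[14,22),[13,21),[12,20),[11,19),[10,18); WM=14; [6,14) fires=3
i=9 t=23 v=5: → [23,31),[22,30),[21,29),[20,28),[19,27),[18,26),[17,25),[16,24); WM=20; [7,15) fires=4 [8,16) fires=4 [9,17) fires=4 [10,18) fires=4 [11,19) fires=4 [12,20) fires=3
i=10 t=23 v=9: → [23,31),[22,30),[21,29),[20,28),[19,27),[18,26),[17,25),[16,24); WM=20
i=11 t=24 v=2: → [24,32),[23,31),[22,30),[21,29),[20,28),[19,27),[18,26),[17,25); WM=21; [13,21) fires=3
i=12 t=21 v=1: → [21,29),[20,28),[19,27),[18,26),[17,25),[16,24),[15,23),[14,22); WM=21
i=13 t=31 v=6: → [31,39),[30,38),[29,37),[28,36),[27,35),[26,34),[25,33),[24,32); WM=28; [14,22) fires=4 [15,23) fires=3 [16,24) fires=5 [17,25) fires=5 [18,26) fires=4 [19,27) fires=4 [20,28) fires=4
i=14 t=28 v=7: → [28,36),[27,35),[26,34),[25,33),[24,32),[23,31),[22,30),[21,29); WM=28

9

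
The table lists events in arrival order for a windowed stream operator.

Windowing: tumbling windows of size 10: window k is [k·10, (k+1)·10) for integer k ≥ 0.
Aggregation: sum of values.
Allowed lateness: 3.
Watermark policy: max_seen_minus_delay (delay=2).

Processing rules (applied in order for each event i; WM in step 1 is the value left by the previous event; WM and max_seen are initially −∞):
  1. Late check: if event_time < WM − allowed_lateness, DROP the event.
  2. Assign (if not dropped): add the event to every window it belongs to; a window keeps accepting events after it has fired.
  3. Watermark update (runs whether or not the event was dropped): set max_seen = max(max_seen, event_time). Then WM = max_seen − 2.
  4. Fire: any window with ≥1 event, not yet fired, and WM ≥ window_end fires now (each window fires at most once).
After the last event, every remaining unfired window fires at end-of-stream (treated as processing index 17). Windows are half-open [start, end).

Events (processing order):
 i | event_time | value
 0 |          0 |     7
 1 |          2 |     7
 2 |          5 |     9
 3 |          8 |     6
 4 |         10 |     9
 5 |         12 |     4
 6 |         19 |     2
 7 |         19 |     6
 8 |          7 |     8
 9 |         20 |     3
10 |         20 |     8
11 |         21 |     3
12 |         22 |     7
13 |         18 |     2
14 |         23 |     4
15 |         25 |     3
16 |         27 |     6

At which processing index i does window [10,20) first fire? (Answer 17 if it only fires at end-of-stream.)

i=0 t=0 v=7: → [0,10); WM=-2
i=1 t=2 v=7: → [0,10); WM=0
i=2 t=5 v=9: → [0,10); WM=3
i=3 t=8 v=6: → [0,10); WM=6
i=4 t=10 v=9: → [10,20); WM=8
i=5 t=12 v=4: → [10,20); WM=10; [0,10) fires=29
i=6 t=19 v=2: → [10,20); WM=17
i=7 t=19 v=6: → [10,20); WM=17
i=8 t=7 v=8: DROP (t<17-3); WM=17
i=9 t=20 v=3: → [20,30); WM=18
i=10 t=20 v=8: → [20,30); WM=18
i=11 t=21 v=3: → [20,30); WM=19
i=12 t=22 v=7: → [20,30); WM=20; [10,20) fires=21
i=13 t=18 v=2: → [10,20); WM=20
i=14 t=23 v=4: → [20,30); WM=21
i=15 t=25 v=3: → [20,30); WM=23
i=16 t=27 v=6: → [20,30); WM=25

12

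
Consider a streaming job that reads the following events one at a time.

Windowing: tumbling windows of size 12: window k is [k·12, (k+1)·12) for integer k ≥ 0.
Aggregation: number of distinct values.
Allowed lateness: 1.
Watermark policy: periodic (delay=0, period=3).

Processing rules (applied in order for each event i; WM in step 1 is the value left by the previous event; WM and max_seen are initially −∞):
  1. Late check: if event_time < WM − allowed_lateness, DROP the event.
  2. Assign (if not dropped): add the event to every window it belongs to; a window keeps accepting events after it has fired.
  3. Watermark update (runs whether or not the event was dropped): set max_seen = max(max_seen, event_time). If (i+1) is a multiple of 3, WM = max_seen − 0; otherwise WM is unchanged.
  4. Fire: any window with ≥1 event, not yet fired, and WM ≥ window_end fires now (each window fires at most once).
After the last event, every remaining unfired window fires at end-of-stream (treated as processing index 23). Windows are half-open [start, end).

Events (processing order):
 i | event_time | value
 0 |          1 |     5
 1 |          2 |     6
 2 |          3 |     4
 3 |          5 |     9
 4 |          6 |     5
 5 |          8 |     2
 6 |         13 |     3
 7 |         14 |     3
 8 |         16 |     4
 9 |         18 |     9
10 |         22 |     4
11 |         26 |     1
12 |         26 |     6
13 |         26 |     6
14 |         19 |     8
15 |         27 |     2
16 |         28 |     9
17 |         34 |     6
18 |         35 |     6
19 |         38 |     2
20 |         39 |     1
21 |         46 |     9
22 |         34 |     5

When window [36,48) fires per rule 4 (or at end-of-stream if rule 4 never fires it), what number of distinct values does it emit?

3

i=0 t=1 v=5: → [0,12); WM=−∞
i=1 t=2 v=6: → [0,12); WM=−∞
i=2 t=3 v=4: → [0,12); WM=3
i=3 t=5 v=9: → [0,12); WM=3
i=4 t=6 v=5: → [0,12); WM=3
i=5 t=8 v=2: → [0,12); WM=8
i=6 t=13 v=3: → [12,24); WM=8
i=7 t=14 v=3: → [12,24); WM=8
i=8 t=16 v=4: → [12,24); WM=16; [0,12) fires=5
i=9 t=18 v=9: → [12,24); WM=16
i=10 t=22 v=4: → [12,24); WM=16
i=11 t=26 v=1: → [24,36); WM=26; [12,24) fires=3
i=12 t=26 v=6: → [24,36); WM=26
i=13 t=26 v=6: → [24,36); WM=26
i=14 t=19 v=8: DROP (t<26-1); WM=26
i=15 t=27 v=2: → [24,36); WM=26
i=16 t=28 v=9: → [24,36); WM=26
i=17 t=34 v=6: → [24,36); WM=34
i=18 t=35 v=6: → [24,36); WM=34
i=19 t=38 v=2: → [36,48); WM=34
i=20 t=39 v=1: → [36,48); WM=39; [24,36) fires=4
i=21 t=46 v=9: → [36,48); WM=39
i=22 t=34 v=5: DROP (t<39-1); WM=39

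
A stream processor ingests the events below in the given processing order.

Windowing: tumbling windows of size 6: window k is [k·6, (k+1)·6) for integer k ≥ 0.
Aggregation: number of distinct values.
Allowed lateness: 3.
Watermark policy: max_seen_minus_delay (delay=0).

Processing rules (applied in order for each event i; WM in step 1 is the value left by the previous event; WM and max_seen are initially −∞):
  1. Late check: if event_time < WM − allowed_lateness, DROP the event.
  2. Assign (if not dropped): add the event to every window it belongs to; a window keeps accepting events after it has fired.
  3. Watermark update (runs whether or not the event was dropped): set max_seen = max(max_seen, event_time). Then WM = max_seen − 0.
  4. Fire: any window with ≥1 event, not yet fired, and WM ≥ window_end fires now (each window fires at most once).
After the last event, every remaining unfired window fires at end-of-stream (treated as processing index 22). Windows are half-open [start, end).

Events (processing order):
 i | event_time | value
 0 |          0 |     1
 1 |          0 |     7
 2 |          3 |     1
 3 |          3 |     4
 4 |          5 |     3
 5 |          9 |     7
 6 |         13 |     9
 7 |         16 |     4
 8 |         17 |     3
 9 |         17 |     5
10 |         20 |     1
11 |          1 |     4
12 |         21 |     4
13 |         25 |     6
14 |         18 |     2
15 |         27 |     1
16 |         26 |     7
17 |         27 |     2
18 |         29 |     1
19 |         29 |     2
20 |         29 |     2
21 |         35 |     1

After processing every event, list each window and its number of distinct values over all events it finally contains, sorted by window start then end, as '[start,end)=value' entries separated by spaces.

i=0 t=0 v=1: → [0,6); WM=0
i=1 t=0 v=7: → [0,6); WM=0
i=2 t=3 v=1: → [0,6); WM=3
i=3 t=3 v=4: → [0,6); WM=3
i=4 t=5 v=3: → [0,6); WM=5
i=5 t=9 v=7: → [6,12); WM=9; [0,6) fires=4
i=6 t=13 v=9: → [12,18); WM=13; [6,12) fires=1
i=7 t=16 v=4: → [12,18); WM=16
i=8 t=17 v=3: → [12,18); WM=17
i=9 t=17 v=5: → [12,18); WM=17
i=10 t=20 v=1: → [18,24); WM=20; [12,18) fires=4
i=11 t=1 v=4: DROP (t<20-3); WM=20
i=12 t=21 v=4: → [18,24); WM=21
i=13 t=25 v=6: → [24,30); WM=25; [18,24) fires=2
i=14 t=18 v=2: DROP (t<25-3); WM=25
i=15 t=27 v=1: → [24,30); WM=27
i=16 t=26 v=7: → [24,30); WM=27
i=17 t=27 v=2: → [24,30); WM=27
i=18 t=29 v=1: → [24,30); WM=29
i=19 t=29 v=2: → [24,30); WM=29
i=20 t=29 v=2: → [24,30); WM=29
i=21 t=35 v=1: → [30,36); WM=35; [24,30) fires=4

[0,6)=4 [6,12)=1 [12,18)=4 [18,24)=2 [24,30)=4 [30,36)=1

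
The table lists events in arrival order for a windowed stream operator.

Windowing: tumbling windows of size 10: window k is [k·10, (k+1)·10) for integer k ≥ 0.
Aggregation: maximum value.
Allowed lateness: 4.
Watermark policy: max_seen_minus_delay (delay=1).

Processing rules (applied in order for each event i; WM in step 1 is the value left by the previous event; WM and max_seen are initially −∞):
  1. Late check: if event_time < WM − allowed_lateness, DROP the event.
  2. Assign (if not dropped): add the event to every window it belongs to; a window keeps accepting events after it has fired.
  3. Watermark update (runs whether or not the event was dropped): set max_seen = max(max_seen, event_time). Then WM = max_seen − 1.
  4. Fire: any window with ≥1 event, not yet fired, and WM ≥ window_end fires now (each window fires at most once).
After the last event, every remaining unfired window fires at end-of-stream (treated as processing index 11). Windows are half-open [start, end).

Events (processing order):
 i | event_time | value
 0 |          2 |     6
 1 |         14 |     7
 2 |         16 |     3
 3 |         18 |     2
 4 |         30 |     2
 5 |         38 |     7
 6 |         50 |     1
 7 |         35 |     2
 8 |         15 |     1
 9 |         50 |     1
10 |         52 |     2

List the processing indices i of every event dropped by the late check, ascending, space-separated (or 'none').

7 8

i=0 t=2 v=6: → [0,10); WM=1
i=1 t=14 v=7: → [10,20); WM=13; [0,10) fires=6
i=2 t=16 v=3: → [10,20); WM=15
i=3 t=18 v=2: → [10,20); WM=17
i=4 t=30 v=2: → [30,40); WM=29; [10,20) fires=7
i=5 t=38 v=7: → [30,40); WM=37
i=6 t=50 v=1: → [50,60); WM=49; [30,40) fires=7
i=7 t=35 v=2: DROP (t<49-4); WM=49
i=8 t=15 v=1: DROP (t<49-4); WM=49
i=9 t=50 v=1: → [50,60); WM=49
i=10 t=52 v=2: → [50,60); WM=51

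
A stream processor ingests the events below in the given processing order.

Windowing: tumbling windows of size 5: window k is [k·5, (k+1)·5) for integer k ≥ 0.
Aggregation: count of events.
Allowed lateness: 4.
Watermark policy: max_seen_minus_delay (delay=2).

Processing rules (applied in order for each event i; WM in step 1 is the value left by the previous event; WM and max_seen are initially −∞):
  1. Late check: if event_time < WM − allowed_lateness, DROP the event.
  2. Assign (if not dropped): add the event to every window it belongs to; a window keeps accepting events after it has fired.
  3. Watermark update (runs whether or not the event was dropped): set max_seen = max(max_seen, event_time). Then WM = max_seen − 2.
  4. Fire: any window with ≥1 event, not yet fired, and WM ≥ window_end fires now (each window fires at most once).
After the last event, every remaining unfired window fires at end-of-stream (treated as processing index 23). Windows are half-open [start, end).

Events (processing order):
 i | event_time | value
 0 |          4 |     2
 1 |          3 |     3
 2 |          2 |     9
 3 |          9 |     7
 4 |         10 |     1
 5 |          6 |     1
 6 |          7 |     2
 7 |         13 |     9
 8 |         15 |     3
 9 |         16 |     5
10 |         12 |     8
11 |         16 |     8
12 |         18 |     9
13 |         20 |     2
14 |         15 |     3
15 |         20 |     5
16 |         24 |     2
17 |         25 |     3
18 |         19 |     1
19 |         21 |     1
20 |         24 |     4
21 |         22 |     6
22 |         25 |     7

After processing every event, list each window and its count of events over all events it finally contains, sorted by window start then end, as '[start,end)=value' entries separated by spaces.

i=0 t=4 v=2: → [0,5); WM=2
i=1 t=3 v=3: → [0,5); WM=2
i=2 t=2 v=9: → [0,5); WM=2
i=3 t=9 v=7: → [5,10); WM=7; [0,5) fires=3
i=4 t=10 v=1: → [10,15); WM=8
i=5 t=6 v=1: → [5,10); WM=8
i=6 t=7 v=2: → [5,10); WM=8
i=7 t=13 v=9: → [10,15); WM=11; [5,10) fires=3
i=8 t=15 v=3: → [15,20); WM=13
i=9 t=16 v=5: → [15,20); WM=14
i=10 t=12 v=8: → [10,15); WM=14
i=11 t=16 v=8: → [15,20); WM=14
i=12 t=18 v=9: → [15,20); WM=16; [10,15) fires=3
i=13 t=20 v=2: → [20,25); WM=18
i=14 t=15 v=3: → [15,20); WM=18
i=15 t=20 v=5: → [20,25); WM=18
i=16 t=24 v=2: → [20,25); WM=22; [15,20) fires=5
i=17 t=25 v=3: → [25,30); WM=23
i=18 t=19 v=1: → [15,20); WM=23
i=19 t=21 v=1: → [20,25); WM=23
i=20 t=24 v=4: → [20,25); WM=23
i=21 t=22 v=6: → [20,25); WM=23
i=22 t=25 v=7: → [25,30); WM=23

[0,5)=3 [5,10)=3 [10,15)=3 [15,20)=6 [20,25)=6 [25,30)=2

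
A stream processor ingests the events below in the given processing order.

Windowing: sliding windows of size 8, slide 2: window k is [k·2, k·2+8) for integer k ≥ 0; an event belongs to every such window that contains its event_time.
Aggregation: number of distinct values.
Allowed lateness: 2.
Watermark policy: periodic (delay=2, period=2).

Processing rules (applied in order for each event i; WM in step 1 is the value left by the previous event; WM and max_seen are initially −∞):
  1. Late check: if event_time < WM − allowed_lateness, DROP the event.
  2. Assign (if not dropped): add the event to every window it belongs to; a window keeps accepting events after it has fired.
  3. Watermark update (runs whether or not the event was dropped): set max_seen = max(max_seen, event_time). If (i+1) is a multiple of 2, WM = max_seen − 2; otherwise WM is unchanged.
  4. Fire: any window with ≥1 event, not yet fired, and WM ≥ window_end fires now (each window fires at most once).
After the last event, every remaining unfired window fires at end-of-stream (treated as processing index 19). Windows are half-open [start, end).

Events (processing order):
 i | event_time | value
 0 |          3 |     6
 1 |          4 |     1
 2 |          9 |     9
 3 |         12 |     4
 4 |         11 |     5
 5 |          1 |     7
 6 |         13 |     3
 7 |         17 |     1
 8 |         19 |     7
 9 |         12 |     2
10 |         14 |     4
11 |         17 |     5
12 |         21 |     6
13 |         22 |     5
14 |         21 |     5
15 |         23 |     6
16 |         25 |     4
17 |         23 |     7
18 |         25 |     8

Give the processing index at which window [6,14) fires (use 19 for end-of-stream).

7

i=0 t=3 v=6: → [2,10),[0,8); WM=−∞
i=1 t=4 v=1: → [4,12),[2,10),[0,8); WM=2
i=2 t=9 v=9: → [8,16),[6,14),[4,12),[2,10); WM=2
i=3 t=12 v=4: → [12,20),[10,18),[8,16),[6,14); WM=10; [0,8) fires=2 [2,10) fires=3
i=4 t=11 v=5: → [10,18),[8,16),[6,14),[4,12); WM=10
i=5 t=1 v=7: DROP (t<10-2); WM=10
i=6 t=13 v=3: → [12,20),[10,18),[8,16),[6,14); WM=10
i=7 t=17 v=1: → [16,24),[14,22),[12,20),[10,18); WM=15; [4,12) fires=3 [6,14) fires=4
i=8 t=19 v=7: → [18,26),[16,24),[14,22),[12,20); WM=15
i=9 t=12 v=2: DROP (t<15-2); WM=17; [8,16) fires=4
i=10 t=14 v=4: DROP (t<17-2); WM=17
i=11 t=17 v=5: → [16,24),[14,22),[12,20),[10,18); WM=17
i=12 t=21 v=6: → [20,28),[18,26),[16,24),[14,22); WM=17
i=13 t=22 v=5: → [22,30),[20,28),[18,26),[16,24); WM=20; [10,18) fires=4 [12,20) fires=5
i=14 t=21 v=5: → [20,28),[18,26),[16,24),[14,22); WM=20
i=15 t=23 v=6: → [22,30),[20,28),[18,26),[16,24); WM=21
i=16 t=25 v=4: → [24,32),[22,30),[20,28),[18,26); WM=21
i=17 t=23 v=7: → [22,30),[20,28),[18,26),[16,24); WM=23; [14,22) fires=4
i=18 t=25 v=8: → [24,32),[22,30),[20,28),[18,26); WM=23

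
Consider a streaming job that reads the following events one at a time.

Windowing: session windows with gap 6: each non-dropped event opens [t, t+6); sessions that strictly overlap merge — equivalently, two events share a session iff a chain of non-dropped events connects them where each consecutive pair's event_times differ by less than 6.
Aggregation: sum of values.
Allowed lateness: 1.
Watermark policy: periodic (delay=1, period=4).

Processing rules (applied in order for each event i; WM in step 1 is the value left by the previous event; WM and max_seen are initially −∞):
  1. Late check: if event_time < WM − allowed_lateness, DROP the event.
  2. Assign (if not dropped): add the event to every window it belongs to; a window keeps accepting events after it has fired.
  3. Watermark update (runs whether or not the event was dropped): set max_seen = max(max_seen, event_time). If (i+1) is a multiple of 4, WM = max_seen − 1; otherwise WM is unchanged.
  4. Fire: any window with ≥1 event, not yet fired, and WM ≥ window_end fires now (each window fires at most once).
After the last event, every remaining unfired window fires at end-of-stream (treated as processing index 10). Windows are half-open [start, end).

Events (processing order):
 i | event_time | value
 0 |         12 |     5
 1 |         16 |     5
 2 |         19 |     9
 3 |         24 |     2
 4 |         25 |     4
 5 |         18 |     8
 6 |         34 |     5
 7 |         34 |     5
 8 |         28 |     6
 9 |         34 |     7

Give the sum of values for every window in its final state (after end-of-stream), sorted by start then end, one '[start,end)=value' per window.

[12,31)=25 [34,40)=17

i=0 t=12 v=5: → [12,18); WM=−∞
i=1 t=16 v=5: → [12,22); WM=−∞
i=2 t=19 v=9: → [12,25); WM=−∞
i=3 t=24 v=2: → [12,30); WM=23
i=4 t=25 v=4: → [12,31); WM=23
i=5 t=18 v=8: DROP (t<23-1); WM=23
i=6 t=34 v=5: → [34,40); WM=23
i=7 t=34 v=5: → [34,40); WM=33
i=8 t=28 v=6: DROP (t<33-1); WM=33
i=9 t=34 v=7: → [34,40); WM=33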